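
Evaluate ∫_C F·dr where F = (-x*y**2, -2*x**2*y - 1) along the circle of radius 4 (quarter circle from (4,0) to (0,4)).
-68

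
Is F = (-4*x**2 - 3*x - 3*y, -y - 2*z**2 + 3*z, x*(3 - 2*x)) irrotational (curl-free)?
No, ∇×F = (4*z - 3, 4*x - 3, 3)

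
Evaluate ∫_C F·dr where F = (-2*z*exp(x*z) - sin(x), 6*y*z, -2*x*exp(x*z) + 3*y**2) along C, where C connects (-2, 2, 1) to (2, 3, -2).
-66 - 2*exp(-4) + 2*exp(-2)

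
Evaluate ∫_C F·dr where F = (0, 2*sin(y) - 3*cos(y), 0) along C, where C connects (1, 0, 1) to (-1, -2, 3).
-2*cos(2) + 2 + 3*sin(2)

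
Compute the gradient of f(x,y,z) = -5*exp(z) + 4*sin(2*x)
(8*cos(2*x), 0, -5*exp(z))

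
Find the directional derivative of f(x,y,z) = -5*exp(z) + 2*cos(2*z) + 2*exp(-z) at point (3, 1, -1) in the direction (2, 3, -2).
2*sqrt(17)*(2*E*(E - 2*sin(2)) + 5)*exp(-1)/17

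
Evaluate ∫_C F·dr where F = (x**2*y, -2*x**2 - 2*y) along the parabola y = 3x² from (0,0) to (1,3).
-57/5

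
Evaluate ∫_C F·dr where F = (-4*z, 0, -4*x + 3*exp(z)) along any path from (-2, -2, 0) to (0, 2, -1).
-3 + 3*exp(-1)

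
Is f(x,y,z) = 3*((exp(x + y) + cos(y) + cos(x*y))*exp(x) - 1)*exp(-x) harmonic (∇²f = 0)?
No, ∇²f = -3*x**2*cos(x*y) - 3*y**2*cos(x*y) + 6*exp(x + y) - 3*cos(y) - 3*exp(-x)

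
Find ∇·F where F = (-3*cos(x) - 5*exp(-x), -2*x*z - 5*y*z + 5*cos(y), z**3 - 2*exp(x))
3*z**2 - 5*z + 3*sin(x) - 5*sin(y) + 5*exp(-x)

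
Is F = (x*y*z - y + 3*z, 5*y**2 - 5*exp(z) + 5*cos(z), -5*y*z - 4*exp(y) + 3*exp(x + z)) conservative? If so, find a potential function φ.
No, ∇×F = (-5*z - 4*exp(y) + 5*exp(z) + 5*sin(z), x*y - 3*exp(x + z) + 3, -x*z + 1) ≠ 0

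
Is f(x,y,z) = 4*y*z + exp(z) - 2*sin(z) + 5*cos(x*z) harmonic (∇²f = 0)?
No, ∇²f = -5*x**2*cos(x*z) - 5*z**2*cos(x*z) + exp(z) + 2*sin(z)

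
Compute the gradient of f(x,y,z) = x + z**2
(1, 0, 2*z)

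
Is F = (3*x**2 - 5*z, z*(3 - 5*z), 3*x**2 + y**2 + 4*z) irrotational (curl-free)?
No, ∇×F = (2*y + 10*z - 3, -6*x - 5, 0)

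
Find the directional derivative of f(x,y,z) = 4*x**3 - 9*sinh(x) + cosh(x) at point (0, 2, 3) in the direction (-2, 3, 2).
18*sqrt(17)/17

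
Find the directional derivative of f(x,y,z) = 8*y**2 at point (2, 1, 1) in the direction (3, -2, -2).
-32*sqrt(17)/17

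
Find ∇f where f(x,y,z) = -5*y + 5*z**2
(0, -5, 10*z)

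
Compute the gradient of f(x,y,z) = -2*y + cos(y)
(0, -sin(y) - 2, 0)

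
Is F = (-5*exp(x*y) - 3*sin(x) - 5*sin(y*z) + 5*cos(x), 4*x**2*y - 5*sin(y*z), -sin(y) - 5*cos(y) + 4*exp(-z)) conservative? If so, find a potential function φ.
No, ∇×F = (5*y*cos(y*z) + 5*sin(y) - cos(y), -5*y*cos(y*z), 8*x*y + 5*x*exp(x*y) + 5*z*cos(y*z)) ≠ 0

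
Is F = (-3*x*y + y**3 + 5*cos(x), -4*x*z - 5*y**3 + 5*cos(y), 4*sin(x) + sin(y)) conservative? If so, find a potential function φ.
No, ∇×F = (4*x + cos(y), -4*cos(x), 3*x - 3*y**2 - 4*z) ≠ 0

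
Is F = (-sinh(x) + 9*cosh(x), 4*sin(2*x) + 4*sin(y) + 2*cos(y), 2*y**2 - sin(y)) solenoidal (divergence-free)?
No, ∇·F = -2*sin(y) + 4*cos(y) + 9*sinh(x) - cosh(x)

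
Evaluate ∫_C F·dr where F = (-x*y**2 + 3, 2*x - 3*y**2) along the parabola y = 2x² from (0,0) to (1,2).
-3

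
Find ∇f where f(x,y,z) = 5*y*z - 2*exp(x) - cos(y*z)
(-2*exp(x), z*(sin(y*z) + 5), y*(sin(y*z) + 5))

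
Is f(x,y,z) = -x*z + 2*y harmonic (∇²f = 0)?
Yes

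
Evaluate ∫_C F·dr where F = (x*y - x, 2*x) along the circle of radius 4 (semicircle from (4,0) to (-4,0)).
16*pi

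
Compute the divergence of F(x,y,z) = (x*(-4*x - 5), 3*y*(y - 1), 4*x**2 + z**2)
-8*x + 6*y + 2*z - 8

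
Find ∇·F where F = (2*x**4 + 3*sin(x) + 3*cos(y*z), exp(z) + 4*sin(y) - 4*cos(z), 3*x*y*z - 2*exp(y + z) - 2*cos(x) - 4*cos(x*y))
8*x**3 + 3*x*y - 2*exp(y + z) + 3*cos(x) + 4*cos(y)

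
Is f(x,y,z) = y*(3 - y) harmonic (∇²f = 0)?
No, ∇²f = -2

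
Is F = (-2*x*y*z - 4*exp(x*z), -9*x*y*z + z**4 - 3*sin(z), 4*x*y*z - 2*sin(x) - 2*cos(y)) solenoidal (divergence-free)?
No, ∇·F = 4*x*y - 9*x*z - 2*y*z - 4*z*exp(x*z)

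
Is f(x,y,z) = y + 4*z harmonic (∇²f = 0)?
Yes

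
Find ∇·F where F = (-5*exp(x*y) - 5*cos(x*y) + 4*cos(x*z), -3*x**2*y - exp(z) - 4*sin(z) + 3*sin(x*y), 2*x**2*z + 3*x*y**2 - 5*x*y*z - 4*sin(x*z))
-x**2 - 5*x*y + 3*x*cos(x*y) - 4*x*cos(x*z) - 5*y*exp(x*y) + 5*y*sin(x*y) - 4*z*sin(x*z)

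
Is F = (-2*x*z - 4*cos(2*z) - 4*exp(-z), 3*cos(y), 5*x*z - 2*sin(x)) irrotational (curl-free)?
No, ∇×F = (0, -2*x - 5*z + 8*sin(2*z) + 2*cos(x) + 4*exp(-z), 0)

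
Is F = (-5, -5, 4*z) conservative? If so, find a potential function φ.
Yes, F is conservative. φ = -5*x - 5*y + 2*z**2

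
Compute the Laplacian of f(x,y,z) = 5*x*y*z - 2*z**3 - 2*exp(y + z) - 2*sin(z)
-12*z - 4*exp(y + z) + 2*sin(z)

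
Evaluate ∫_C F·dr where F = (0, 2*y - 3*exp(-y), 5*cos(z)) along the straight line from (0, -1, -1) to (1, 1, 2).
-3*E + 3*exp(-1) + 5*sin(1) + 5*sin(2)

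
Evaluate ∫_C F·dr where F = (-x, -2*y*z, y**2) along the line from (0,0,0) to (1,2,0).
-1/2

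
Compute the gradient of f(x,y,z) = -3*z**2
(0, 0, -6*z)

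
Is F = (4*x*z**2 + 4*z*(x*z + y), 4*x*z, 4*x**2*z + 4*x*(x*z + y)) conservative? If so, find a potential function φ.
Yes, F is conservative. φ = 4*x*z*(x*z + y)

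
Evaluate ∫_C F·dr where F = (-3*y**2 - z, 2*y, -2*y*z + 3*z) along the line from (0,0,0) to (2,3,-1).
-17/2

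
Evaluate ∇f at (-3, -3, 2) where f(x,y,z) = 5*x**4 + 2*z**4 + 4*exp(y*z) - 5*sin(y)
(-540, 8*exp(-6) - 5*cos(3), 64 - 12*exp(-6))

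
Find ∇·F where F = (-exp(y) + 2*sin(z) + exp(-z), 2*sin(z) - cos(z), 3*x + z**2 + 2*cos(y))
2*z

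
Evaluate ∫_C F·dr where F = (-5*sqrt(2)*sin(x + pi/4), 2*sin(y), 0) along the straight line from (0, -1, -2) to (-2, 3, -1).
-5 + 2*cos(1) - 2*cos(3) + 5*sqrt(2)*sin(pi/4 + 2)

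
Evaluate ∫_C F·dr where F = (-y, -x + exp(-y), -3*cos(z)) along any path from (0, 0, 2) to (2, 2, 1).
-3 - 3*sin(1) - exp(-2) + 3*sin(2)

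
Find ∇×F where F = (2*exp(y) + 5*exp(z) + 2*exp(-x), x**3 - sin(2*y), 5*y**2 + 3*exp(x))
(10*y, -3*exp(x) + 5*exp(z), 3*x**2 - 2*exp(y))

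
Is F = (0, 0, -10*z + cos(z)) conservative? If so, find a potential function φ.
Yes, F is conservative. φ = -5*z**2 + sin(z)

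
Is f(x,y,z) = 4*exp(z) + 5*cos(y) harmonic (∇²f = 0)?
No, ∇²f = 4*exp(z) - 5*cos(y)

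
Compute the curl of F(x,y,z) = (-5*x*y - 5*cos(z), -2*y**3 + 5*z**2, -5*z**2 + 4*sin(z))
(-10*z, 5*sin(z), 5*x)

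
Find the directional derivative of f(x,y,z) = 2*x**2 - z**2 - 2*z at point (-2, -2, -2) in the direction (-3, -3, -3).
2*sqrt(3)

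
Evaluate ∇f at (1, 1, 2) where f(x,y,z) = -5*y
(0, -5, 0)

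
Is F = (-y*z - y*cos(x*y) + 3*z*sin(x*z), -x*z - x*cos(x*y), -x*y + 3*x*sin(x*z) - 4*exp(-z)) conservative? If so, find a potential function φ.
Yes, F is conservative. φ = -x*y*z - sin(x*y) - 3*cos(x*z) + 4*exp(-z)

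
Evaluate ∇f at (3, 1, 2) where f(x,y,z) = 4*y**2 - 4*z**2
(0, 8, -16)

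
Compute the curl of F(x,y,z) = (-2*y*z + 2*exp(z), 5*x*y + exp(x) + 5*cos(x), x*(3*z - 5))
(0, -2*y - 3*z + 2*exp(z) + 5, 5*y + 2*z + exp(x) - 5*sin(x))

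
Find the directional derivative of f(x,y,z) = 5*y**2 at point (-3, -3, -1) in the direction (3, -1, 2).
15*sqrt(14)/7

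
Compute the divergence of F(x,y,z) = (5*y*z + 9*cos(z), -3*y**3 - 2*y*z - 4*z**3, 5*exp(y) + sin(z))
-9*y**2 - 2*z + cos(z)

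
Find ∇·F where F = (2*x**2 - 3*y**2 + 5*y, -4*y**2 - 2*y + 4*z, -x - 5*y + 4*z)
4*x - 8*y + 2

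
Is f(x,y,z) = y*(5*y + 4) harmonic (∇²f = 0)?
No, ∇²f = 10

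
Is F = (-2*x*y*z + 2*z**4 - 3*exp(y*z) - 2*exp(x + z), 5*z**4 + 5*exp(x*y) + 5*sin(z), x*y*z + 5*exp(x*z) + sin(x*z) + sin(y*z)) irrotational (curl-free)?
No, ∇×F = (x*z - 20*z**3 + z*cos(y*z) - 5*cos(z), -2*x*y - y*z - 3*y*exp(y*z) + 8*z**3 - 5*z*exp(x*z) - z*cos(x*z) - 2*exp(x + z), 2*x*z + 5*y*exp(x*y) + 3*z*exp(y*z))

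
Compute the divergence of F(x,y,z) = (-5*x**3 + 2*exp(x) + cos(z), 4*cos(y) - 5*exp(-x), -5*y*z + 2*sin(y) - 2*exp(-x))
-15*x**2 - 5*y + 2*exp(x) - 4*sin(y)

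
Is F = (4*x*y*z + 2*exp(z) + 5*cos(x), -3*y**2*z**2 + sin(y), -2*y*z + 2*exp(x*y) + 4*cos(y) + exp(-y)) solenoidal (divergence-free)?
No, ∇·F = -6*y*z**2 + 4*y*z - 2*y - 5*sin(x) + cos(y)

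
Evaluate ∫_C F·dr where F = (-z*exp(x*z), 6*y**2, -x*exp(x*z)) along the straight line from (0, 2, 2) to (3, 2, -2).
1 - exp(-6)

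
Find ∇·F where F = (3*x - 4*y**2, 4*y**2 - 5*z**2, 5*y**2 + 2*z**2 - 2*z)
8*y + 4*z + 1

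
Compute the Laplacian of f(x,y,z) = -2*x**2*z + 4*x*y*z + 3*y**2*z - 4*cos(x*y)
4*x**2*cos(x*y) + 4*y**2*cos(x*y) + 2*z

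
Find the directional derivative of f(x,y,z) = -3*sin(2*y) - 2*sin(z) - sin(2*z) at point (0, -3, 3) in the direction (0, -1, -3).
3*sqrt(10)*(cos(3) + 2*cos(6))/5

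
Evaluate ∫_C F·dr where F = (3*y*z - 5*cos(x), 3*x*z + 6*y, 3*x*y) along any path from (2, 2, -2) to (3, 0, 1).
-5*sin(3) + 5*sin(2) + 12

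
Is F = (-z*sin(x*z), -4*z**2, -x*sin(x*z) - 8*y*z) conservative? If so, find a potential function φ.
Yes, F is conservative. φ = -4*y*z**2 + cos(x*z)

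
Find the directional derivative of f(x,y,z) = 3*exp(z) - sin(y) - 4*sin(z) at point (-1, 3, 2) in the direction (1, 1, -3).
sqrt(11)*(-9*exp(2) + 12*cos(2) - cos(3))/11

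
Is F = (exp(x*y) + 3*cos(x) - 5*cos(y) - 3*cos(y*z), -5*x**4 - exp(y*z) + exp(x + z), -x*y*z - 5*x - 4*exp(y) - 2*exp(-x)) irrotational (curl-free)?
No, ∇×F = (-x*z + y*exp(y*z) - 4*exp(y) - exp(x + z), y*z + 3*y*sin(y*z) + 5 - 2*exp(-x), -20*x**3 - x*exp(x*y) - 3*z*sin(y*z) + exp(x + z) - 5*sin(y))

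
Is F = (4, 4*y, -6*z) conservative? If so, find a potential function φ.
Yes, F is conservative. φ = 4*x + 2*y**2 - 3*z**2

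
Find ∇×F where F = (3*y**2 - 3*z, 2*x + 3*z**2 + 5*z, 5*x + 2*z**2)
(-6*z - 5, -8, 2 - 6*y)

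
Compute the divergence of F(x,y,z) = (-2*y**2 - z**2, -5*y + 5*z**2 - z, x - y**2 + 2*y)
-5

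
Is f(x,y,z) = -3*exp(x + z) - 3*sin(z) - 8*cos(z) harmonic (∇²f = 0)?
No, ∇²f = -6*exp(x + z) + 3*sin(z) + 8*cos(z)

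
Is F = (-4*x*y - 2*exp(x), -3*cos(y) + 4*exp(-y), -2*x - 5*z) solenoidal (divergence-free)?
No, ∇·F = -4*y - 2*exp(x) + 3*sin(y) - 5 - 4*exp(-y)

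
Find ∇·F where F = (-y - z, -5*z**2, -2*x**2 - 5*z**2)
-10*z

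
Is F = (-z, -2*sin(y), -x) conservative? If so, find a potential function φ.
Yes, F is conservative. φ = -x*z + 2*cos(y)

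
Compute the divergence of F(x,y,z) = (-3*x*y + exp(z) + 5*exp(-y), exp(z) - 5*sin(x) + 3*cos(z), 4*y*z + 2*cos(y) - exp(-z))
y + exp(-z)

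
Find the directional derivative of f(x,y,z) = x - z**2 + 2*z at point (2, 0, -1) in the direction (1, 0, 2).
9*sqrt(5)/5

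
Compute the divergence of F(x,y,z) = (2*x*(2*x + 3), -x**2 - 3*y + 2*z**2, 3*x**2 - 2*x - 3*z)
8*x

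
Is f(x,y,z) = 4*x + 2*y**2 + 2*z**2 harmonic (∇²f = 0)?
No, ∇²f = 8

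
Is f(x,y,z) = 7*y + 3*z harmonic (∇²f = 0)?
Yes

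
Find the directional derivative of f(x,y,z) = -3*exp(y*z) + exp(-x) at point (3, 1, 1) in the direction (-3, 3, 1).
3*sqrt(19)*(1 - 4*exp(4))*exp(-3)/19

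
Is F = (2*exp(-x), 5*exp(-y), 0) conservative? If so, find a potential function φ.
Yes, F is conservative. φ = -5*exp(-y) - 2*exp(-x)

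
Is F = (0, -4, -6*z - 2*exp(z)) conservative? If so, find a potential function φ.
Yes, F is conservative. φ = -4*y - 3*z**2 - 2*exp(z)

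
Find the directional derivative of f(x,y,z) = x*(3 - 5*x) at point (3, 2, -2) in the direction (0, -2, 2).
0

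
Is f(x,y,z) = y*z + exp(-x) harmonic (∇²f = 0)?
No, ∇²f = exp(-x)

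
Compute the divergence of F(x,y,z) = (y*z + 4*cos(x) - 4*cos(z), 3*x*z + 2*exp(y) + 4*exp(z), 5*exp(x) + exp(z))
2*exp(y) + exp(z) - 4*sin(x)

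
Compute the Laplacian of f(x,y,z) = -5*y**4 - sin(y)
-60*y**2 + sin(y)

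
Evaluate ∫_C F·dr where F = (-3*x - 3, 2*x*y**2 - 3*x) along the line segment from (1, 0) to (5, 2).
-134/3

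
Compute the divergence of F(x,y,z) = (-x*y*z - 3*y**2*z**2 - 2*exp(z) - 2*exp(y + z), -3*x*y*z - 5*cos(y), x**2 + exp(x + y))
-3*x*z - y*z + 5*sin(y)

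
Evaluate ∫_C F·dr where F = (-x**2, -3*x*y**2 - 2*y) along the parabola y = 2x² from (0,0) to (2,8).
-19832/21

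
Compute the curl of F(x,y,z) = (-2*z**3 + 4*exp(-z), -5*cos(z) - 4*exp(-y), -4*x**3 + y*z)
(z - 5*sin(z), 12*x**2 - 6*z**2 - 4*exp(-z), 0)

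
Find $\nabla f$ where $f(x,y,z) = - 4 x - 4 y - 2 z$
(-4, -4, -2)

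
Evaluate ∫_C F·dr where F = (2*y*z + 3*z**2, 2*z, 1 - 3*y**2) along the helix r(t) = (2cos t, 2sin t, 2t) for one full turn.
20*pi*(-1 + 4*pi)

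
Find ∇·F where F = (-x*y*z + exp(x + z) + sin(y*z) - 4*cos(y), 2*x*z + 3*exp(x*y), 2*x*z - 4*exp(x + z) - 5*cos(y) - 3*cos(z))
3*x*exp(x*y) + 2*x - y*z - 3*exp(x + z) + 3*sin(z)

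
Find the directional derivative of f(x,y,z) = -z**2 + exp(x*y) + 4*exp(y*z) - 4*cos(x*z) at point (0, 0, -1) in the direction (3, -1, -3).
-2*sqrt(19)/19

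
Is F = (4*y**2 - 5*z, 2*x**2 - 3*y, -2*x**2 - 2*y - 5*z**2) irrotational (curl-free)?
No, ∇×F = (-2, 4*x - 5, 4*x - 8*y)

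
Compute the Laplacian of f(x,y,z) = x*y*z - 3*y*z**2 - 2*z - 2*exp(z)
-6*y - 2*exp(z)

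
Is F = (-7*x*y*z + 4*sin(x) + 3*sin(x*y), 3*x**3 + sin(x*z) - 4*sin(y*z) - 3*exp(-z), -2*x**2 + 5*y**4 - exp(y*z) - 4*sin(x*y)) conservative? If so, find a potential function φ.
No, ∇×F = (-4*x*cos(x*y) - x*cos(x*z) + 20*y**3 + 4*y*cos(y*z) - z*exp(y*z) - 3*exp(-z), -7*x*y + 4*x + 4*y*cos(x*y), 9*x**2 + 7*x*z - 3*x*cos(x*y) + z*cos(x*z)) ≠ 0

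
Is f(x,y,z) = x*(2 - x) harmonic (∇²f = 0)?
No, ∇²f = -2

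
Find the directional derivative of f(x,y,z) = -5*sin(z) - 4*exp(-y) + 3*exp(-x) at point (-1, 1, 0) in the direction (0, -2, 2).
sqrt(2)*(-5*E - 4)*exp(-1)/2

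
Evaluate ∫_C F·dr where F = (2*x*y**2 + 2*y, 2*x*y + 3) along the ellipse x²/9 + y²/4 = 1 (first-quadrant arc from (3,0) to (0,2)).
-3*pi - 4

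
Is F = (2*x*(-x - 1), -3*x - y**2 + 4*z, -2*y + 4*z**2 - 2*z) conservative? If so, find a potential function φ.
No, ∇×F = (-6, 0, -3) ≠ 0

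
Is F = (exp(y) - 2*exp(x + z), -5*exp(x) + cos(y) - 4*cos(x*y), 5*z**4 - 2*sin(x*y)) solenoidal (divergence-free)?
No, ∇·F = 4*x*sin(x*y) + 20*z**3 - 2*exp(x + z) - sin(y)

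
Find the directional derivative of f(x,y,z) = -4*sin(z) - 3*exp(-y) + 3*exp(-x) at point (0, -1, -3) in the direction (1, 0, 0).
-3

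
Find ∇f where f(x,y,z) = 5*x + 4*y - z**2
(5, 4, -2*z)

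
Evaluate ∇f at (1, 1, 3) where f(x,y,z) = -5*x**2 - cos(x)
(-10 + sin(1), 0, 0)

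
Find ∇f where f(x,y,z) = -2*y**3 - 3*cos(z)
(0, -6*y**2, 3*sin(z))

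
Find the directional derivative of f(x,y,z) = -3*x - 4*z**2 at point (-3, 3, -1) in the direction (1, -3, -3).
-27*sqrt(19)/19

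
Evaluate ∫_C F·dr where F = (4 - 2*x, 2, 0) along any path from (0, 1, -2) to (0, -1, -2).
-4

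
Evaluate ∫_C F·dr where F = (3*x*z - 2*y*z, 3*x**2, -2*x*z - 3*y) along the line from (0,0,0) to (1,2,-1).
14/3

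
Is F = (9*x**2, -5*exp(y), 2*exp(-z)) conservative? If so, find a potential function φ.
Yes, F is conservative. φ = 3*x**3 - 5*exp(y) - 2*exp(-z)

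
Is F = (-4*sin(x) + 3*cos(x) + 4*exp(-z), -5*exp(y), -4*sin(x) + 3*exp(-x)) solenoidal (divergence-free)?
No, ∇·F = -5*exp(y) - 3*sin(x) - 4*cos(x)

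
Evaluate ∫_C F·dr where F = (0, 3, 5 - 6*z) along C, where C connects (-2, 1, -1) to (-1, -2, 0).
-1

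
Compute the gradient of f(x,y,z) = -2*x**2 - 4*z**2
(-4*x, 0, -8*z)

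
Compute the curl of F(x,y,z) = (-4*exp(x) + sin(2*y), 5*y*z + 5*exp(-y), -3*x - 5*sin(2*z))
(-5*y, 3, -2*cos(2*y))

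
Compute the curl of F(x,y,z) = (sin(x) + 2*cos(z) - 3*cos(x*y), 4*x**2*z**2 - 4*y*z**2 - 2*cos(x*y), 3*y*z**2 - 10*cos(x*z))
(z*(-8*x**2 + 8*y + 3*z), -10*z*sin(x*z) - 2*sin(z), 8*x*z**2 - 3*x*sin(x*y) + 2*y*sin(x*y))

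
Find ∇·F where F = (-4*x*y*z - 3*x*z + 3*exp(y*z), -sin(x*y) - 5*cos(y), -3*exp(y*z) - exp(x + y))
-x*cos(x*y) - 4*y*z - 3*y*exp(y*z) - 3*z + 5*sin(y)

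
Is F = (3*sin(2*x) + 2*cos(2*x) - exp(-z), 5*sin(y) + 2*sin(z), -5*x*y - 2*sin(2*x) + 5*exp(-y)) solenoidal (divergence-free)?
No, ∇·F = -4*sin(2*x) + 6*cos(2*x) + 5*cos(y)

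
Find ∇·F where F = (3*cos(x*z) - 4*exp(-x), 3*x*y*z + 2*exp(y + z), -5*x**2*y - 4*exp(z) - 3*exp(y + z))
3*x*z - 3*z*sin(x*z) - 4*exp(z) - exp(y + z) + 4*exp(-x)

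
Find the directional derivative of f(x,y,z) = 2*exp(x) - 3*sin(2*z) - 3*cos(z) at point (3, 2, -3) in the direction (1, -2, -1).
sqrt(6)*(sin(3)/2 + cos(6) + exp(3)/3)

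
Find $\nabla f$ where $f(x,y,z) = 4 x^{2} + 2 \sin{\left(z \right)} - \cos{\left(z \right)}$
(8*x, 0, sin(z) + 2*cos(z))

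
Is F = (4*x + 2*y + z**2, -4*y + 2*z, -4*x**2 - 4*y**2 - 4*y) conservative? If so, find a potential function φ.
No, ∇×F = (-8*y - 6, 8*x + 2*z, -2) ≠ 0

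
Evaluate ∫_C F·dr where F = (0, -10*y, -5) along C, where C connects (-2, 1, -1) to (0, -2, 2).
-30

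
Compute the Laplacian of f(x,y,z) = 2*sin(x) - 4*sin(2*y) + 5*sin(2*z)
-2*sin(x) + 16*sin(2*y) - 20*sin(2*z)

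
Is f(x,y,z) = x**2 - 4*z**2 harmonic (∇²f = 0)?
No, ∇²f = -6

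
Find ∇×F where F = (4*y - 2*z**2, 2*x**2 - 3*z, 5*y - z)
(8, -4*z, 4*x - 4)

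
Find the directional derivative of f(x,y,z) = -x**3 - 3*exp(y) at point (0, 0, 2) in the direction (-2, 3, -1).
-9*sqrt(14)/14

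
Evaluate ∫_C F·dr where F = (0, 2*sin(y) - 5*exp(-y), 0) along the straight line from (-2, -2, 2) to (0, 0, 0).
-5*exp(2) + 2*cos(2) + 3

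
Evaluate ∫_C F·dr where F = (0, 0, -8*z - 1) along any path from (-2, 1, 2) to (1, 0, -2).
4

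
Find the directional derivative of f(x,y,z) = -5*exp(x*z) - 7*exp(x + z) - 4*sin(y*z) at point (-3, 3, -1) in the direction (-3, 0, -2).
sqrt(13)*(-45*exp(7) + 24*exp(4)*cos(3) + 35)*exp(-4)/13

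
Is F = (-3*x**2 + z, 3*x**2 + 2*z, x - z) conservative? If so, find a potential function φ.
No, ∇×F = (-2, 0, 6*x) ≠ 0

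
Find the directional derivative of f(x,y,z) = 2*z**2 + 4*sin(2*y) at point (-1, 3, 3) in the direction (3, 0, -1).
-6*sqrt(10)/5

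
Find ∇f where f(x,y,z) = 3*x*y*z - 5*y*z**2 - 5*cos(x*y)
(y*(3*z + 5*sin(x*y)), 3*x*z + 5*x*sin(x*y) - 5*z**2, y*(3*x - 10*z))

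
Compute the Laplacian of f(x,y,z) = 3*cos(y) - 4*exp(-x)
-3*cos(y) - 4*exp(-x)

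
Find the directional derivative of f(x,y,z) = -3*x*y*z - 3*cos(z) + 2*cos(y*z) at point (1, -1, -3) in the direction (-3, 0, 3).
sqrt(2)*(12 - sin(3))/2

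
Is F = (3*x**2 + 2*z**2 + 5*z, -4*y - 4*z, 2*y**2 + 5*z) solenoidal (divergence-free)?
No, ∇·F = 6*x + 1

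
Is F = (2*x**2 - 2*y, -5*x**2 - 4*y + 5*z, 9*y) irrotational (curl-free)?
No, ∇×F = (4, 0, 2 - 10*x)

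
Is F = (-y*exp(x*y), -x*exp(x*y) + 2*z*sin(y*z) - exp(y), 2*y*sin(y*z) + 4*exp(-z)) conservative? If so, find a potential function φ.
Yes, F is conservative. φ = -exp(y) - exp(x*y) - 2*cos(y*z) - 4*exp(-z)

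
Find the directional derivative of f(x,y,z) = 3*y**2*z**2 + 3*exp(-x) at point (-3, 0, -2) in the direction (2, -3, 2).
-6*sqrt(17)*exp(3)/17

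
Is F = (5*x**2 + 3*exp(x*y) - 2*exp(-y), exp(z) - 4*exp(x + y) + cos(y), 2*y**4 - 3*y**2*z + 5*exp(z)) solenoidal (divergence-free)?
No, ∇·F = 10*x - 3*y**2 + 3*y*exp(x*y) + 5*exp(z) - 4*exp(x + y) - sin(y)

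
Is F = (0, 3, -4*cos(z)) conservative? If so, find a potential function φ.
Yes, F is conservative. φ = 3*y - 4*sin(z)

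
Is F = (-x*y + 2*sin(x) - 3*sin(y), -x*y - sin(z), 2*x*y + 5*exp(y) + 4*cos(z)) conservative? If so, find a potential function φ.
No, ∇×F = (2*x + 5*exp(y) + cos(z), -2*y, x - y + 3*cos(y)) ≠ 0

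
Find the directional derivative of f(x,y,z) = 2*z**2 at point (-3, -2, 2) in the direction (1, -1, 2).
8*sqrt(6)/3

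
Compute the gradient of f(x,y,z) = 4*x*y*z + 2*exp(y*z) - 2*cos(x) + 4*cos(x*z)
(4*y*z - 4*z*sin(x*z) + 2*sin(x), 2*z*(2*x + exp(y*z)), 4*x*y - 4*x*sin(x*z) + 2*y*exp(y*z))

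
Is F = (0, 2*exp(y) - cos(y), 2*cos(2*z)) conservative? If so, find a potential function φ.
Yes, F is conservative. φ = 2*exp(y) - sin(y) + sin(2*z)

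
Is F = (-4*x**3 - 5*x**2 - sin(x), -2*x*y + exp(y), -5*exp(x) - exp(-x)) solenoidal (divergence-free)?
No, ∇·F = -12*x**2 - 12*x + exp(y) - cos(x)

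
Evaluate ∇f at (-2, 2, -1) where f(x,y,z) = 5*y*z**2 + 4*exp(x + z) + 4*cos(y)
(4*exp(-3), 5 - 4*sin(2), -20 + 4*exp(-3))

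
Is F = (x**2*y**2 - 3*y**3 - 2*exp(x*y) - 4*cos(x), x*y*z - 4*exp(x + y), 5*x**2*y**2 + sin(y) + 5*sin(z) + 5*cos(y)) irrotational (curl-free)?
No, ∇×F = (10*x**2*y - x*y - 5*sin(y) + cos(y), -10*x*y**2, -2*x**2*y + 2*x*exp(x*y) + 9*y**2 + y*z - 4*exp(x + y))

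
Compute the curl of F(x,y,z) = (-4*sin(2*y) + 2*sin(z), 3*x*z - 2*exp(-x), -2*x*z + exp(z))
(-3*x, 2*z + 2*cos(z), 3*z + 8*cos(2*y) + 2*exp(-x))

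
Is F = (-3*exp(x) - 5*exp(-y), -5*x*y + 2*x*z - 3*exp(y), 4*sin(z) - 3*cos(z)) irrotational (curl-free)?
No, ∇×F = (-2*x, 0, -5*y + 2*z - 5*exp(-y))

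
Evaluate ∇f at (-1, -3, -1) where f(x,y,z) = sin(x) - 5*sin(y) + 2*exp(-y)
(cos(1), -2*exp(3) - 5*cos(3), 0)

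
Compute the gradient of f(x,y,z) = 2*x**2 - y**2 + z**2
(4*x, -2*y, 2*z)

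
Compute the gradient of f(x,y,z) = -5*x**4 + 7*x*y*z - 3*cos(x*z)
(-20*x**3 + 7*y*z + 3*z*sin(x*z), 7*x*z, x*(7*y + 3*sin(x*z)))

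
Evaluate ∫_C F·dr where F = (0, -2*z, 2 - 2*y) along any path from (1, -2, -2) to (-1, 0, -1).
10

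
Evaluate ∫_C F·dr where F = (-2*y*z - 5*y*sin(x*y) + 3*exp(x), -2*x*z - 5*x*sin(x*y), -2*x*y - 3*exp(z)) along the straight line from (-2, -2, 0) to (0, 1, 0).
-3*exp(-2) - 5*cos(4) + 8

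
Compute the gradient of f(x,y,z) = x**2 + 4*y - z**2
(2*x, 4, -2*z)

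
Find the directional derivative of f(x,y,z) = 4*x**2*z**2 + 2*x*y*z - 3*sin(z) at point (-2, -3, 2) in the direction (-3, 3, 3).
sqrt(3)*(48 - cos(2))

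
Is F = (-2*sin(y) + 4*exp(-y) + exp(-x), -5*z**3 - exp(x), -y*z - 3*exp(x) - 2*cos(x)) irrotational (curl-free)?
No, ∇×F = (z*(15*z - 1), 3*exp(x) - 2*sin(x), -exp(x) + 2*cos(y) + 4*exp(-y))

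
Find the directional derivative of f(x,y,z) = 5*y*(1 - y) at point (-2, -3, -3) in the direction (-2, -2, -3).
-70*sqrt(17)/17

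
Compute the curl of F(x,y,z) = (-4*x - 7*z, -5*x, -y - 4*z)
(-1, -7, -5)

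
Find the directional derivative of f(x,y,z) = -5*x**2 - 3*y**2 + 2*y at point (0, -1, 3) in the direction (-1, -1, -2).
-4*sqrt(6)/3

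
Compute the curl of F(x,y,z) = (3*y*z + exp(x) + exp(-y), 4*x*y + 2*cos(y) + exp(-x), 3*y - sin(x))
(3, 3*y + cos(x), 4*y - 3*z + exp(-y) - exp(-x))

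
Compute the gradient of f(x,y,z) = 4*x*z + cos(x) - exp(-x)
(4*z - sin(x) + exp(-x), 0, 4*x)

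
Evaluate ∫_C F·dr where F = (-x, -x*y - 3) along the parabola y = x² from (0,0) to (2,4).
-134/5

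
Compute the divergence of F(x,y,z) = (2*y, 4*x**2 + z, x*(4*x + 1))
0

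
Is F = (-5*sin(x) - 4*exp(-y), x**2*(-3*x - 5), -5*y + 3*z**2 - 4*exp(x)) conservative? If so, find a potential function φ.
No, ∇×F = (-5, 4*exp(x), -9*x**2 - 10*x - 4*exp(-y)) ≠ 0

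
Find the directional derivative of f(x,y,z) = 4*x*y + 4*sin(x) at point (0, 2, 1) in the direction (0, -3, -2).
0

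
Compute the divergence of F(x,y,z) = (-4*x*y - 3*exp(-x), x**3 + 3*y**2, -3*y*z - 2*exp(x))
-y + 3*exp(-x)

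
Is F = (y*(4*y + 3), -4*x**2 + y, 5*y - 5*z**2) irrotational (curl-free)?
No, ∇×F = (5, 0, -8*x - 8*y - 3)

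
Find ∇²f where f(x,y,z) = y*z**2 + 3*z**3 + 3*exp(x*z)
3*x**2*exp(x*z) + 2*y + 3*z**2*exp(x*z) + 18*z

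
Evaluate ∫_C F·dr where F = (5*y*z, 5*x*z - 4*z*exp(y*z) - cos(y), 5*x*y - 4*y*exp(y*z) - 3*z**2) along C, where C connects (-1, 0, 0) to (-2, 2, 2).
-4*exp(4) - 44 - sin(2)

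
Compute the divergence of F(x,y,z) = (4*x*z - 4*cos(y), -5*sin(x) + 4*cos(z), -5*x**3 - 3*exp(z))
4*z - 3*exp(z)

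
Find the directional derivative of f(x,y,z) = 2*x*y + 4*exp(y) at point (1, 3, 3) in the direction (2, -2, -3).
8*sqrt(17)*(1 - exp(3))/17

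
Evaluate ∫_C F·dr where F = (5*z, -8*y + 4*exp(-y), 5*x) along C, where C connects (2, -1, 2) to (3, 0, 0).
-20 + 4*E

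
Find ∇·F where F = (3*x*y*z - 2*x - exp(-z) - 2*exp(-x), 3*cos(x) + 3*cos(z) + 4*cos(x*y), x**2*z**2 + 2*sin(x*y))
2*x**2*z - 4*x*sin(x*y) + 3*y*z - 2 + 2*exp(-x)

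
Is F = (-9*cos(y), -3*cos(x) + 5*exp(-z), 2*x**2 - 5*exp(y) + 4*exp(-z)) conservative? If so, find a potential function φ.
No, ∇×F = (-5*exp(y) + 5*exp(-z), -4*x, 3*sin(x) - 9*sin(y)) ≠ 0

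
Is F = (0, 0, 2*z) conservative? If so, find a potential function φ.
Yes, F is conservative. φ = z**2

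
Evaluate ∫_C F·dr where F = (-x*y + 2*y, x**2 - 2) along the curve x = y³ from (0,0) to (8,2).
-116/7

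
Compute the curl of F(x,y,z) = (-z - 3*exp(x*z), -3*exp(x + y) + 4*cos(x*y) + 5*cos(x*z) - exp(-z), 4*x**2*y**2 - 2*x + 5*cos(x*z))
(8*x**2*y + 5*x*sin(x*z) - exp(-z), -8*x*y**2 - 3*x*exp(x*z) + 5*z*sin(x*z) + 1, -4*y*sin(x*y) - 5*z*sin(x*z) - 3*exp(x + y))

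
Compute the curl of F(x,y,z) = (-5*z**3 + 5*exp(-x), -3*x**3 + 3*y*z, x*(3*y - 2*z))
(3*x - 3*y, -3*y - 15*z**2 + 2*z, -9*x**2)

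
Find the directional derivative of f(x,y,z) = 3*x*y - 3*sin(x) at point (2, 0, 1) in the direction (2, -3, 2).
-6*sqrt(17)*(cos(2) + 3)/17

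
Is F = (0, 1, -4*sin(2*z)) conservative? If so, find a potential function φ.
Yes, F is conservative. φ = y + 2*cos(2*z)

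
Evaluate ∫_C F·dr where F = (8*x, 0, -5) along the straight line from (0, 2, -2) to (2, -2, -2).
16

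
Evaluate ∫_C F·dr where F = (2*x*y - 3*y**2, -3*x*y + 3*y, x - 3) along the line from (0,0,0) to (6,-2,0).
-90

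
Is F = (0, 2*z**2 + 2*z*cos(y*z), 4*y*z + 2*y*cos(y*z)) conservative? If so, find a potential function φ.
Yes, F is conservative. φ = 2*y*z**2 + 2*sin(y*z)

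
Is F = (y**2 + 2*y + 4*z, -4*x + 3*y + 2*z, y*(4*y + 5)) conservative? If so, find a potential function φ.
No, ∇×F = (8*y + 3, 4, -2*y - 6) ≠ 0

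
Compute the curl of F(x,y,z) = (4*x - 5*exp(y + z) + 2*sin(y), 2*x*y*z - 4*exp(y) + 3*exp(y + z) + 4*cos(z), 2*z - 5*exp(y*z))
(-2*x*y - 5*z*exp(y*z) - 3*exp(y + z) + 4*sin(z), -5*exp(y + z), 2*y*z + 5*exp(y + z) - 2*cos(y))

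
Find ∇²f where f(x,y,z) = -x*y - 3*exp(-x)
-3*exp(-x)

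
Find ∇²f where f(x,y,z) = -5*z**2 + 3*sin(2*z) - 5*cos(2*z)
-12*sin(2*z) + 20*cos(2*z) - 10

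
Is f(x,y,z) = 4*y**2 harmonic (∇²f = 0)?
No, ∇²f = 8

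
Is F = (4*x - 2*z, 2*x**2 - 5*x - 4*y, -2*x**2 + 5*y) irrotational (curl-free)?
No, ∇×F = (5, 4*x - 2, 4*x - 5)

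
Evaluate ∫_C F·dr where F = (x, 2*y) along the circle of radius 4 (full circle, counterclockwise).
0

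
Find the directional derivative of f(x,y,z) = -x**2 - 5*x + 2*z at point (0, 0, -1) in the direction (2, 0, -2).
-7*sqrt(2)/2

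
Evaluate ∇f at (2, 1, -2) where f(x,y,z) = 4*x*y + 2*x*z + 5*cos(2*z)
(0, 8, 10*sin(4) + 4)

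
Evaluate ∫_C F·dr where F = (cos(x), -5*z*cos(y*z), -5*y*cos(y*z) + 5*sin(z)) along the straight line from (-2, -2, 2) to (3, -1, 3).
5*cos(2) + 6*sin(3) + sin(2) - 5*sin(4) - 5*cos(3)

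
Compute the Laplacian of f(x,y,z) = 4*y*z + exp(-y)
exp(-y)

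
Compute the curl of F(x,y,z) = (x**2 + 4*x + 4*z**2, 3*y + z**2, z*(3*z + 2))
(-2*z, 8*z, 0)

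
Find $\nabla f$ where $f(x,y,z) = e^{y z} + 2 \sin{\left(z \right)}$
(0, z*exp(y*z), y*exp(y*z) + 2*cos(z))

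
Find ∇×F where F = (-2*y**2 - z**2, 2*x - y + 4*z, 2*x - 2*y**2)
(-4*y - 4, -2*z - 2, 4*y + 2)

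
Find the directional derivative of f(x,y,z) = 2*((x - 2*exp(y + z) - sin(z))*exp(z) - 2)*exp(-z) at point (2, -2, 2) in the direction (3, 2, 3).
sqrt(22)*(-7*exp(2) + 6 - 3*exp(2)*cos(2))*exp(-2)/11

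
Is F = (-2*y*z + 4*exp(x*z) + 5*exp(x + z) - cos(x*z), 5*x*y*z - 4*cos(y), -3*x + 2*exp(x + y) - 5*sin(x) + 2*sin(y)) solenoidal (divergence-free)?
No, ∇·F = 5*x*z + 4*z*exp(x*z) + z*sin(x*z) + 5*exp(x + z) + 4*sin(y)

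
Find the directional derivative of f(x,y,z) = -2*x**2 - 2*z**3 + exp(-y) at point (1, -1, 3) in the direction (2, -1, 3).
sqrt(14)*(-170 + E)/14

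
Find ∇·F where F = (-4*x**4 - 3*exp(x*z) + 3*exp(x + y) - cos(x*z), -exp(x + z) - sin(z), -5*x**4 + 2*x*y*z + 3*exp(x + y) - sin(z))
-16*x**3 + 2*x*y - 3*z*exp(x*z) + z*sin(x*z) + 3*exp(x + y) - cos(z)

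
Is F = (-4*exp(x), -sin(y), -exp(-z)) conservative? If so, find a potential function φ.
Yes, F is conservative. φ = -4*exp(x) + cos(y) + exp(-z)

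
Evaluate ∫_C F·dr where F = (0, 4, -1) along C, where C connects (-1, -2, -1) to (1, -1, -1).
4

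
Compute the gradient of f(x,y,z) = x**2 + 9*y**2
(2*x, 18*y, 0)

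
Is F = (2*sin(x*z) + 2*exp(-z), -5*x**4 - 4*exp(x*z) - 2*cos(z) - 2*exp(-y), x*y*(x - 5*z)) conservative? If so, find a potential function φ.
No, ∇×F = (x*(x - 5*z) + 4*x*exp(x*z) - 2*sin(z), -2*x*y + 2*x*cos(x*z) + 5*y*z - 2*exp(-z), -20*x**3 - 4*z*exp(x*z)) ≠ 0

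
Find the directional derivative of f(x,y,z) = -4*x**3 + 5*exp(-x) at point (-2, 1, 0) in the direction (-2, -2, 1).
10*exp(2)/3 + 32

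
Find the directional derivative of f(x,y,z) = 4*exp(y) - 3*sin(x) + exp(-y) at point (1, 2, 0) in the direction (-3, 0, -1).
9*sqrt(10)*cos(1)/10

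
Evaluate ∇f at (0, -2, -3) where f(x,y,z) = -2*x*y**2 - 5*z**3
(-8, 0, -135)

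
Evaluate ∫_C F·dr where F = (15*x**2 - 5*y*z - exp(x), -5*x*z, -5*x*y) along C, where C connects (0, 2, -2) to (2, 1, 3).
11 - exp(2)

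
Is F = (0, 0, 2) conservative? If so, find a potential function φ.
Yes, F is conservative. φ = 2*z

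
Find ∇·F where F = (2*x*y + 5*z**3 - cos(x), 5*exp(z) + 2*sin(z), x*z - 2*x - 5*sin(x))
x + 2*y + sin(x)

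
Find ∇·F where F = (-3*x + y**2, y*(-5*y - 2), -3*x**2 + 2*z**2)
-10*y + 4*z - 5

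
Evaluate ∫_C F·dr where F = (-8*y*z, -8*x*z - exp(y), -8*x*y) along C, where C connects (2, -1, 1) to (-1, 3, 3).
-exp(3) + exp(-1) + 56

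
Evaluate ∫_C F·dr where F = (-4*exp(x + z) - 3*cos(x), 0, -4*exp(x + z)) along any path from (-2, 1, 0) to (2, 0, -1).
-4*E - 6*sin(2) + 4*exp(-2)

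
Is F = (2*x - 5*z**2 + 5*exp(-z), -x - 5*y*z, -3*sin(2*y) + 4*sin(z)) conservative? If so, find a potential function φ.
No, ∇×F = (5*y - 6*cos(2*y), -10*z - 5*exp(-z), -1) ≠ 0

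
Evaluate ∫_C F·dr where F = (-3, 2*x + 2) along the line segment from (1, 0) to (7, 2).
2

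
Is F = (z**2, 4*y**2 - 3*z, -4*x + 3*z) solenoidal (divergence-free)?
No, ∇·F = 8*y + 3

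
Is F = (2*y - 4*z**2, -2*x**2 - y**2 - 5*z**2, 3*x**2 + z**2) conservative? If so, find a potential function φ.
No, ∇×F = (10*z, -6*x - 8*z, -4*x - 2) ≠ 0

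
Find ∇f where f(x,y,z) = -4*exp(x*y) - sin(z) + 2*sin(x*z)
(-4*y*exp(x*y) + 2*z*cos(x*z), -4*x*exp(x*y), 2*x*cos(x*z) - cos(z))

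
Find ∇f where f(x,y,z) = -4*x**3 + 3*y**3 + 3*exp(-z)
(-12*x**2, 9*y**2, -3*exp(-z))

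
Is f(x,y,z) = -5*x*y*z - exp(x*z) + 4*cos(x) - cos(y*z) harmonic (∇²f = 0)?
No, ∇²f = -x**2*exp(x*z) + y**2*cos(y*z) - z**2*exp(x*z) + z**2*cos(y*z) - 4*cos(x)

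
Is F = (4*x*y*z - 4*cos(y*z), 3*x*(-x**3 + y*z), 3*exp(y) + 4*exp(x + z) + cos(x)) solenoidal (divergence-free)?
No, ∇·F = 3*x*z + 4*y*z + 4*exp(x + z)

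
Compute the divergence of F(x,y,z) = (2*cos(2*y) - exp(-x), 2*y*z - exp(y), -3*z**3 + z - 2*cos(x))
-9*z**2 + 2*z - exp(y) + 1 + exp(-x)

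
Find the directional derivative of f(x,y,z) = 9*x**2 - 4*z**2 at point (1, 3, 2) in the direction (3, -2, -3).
51*sqrt(22)/11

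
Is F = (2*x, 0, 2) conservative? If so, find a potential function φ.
Yes, F is conservative. φ = x**2 + 2*z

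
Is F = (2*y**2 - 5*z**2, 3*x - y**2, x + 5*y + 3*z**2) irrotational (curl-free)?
No, ∇×F = (5, -10*z - 1, 3 - 4*y)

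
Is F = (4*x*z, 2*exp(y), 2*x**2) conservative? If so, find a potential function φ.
Yes, F is conservative. φ = 2*x**2*z + 2*exp(y)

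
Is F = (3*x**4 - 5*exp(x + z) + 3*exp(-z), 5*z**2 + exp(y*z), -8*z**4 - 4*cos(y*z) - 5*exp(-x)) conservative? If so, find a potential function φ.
No, ∇×F = (-y*exp(y*z) + 4*z*sin(y*z) - 10*z, -5*exp(x + z) - 3*exp(-z) - 5*exp(-x), 0) ≠ 0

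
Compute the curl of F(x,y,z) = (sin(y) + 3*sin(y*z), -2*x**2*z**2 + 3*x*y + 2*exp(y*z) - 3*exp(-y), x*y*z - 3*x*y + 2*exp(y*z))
(4*x**2*z + x*z - 3*x - 2*y*exp(y*z) + 2*z*exp(y*z), y*(-z + 3*cos(y*z) + 3), -4*x*z**2 + 3*y - 3*z*cos(y*z) - cos(y))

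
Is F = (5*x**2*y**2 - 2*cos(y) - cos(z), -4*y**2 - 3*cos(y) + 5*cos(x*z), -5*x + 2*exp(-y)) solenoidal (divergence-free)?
No, ∇·F = 10*x*y**2 - 8*y + 3*sin(y)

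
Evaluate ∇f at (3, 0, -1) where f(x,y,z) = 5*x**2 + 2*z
(30, 0, 2)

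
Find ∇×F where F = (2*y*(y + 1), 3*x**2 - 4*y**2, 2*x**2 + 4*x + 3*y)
(3, -4*x - 4, 6*x - 4*y - 2)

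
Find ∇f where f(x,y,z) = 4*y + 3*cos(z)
(0, 4, -3*sin(z))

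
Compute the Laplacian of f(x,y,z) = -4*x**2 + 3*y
-8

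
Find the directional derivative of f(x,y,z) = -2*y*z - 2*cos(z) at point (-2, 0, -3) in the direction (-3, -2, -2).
4*sqrt(17)*(-3 + sin(3))/17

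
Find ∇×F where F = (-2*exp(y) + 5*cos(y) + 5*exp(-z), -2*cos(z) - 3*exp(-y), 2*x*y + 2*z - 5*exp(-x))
(2*x - 2*sin(z), -2*y - 5*exp(-z) - 5*exp(-x), 2*exp(y) + 5*sin(y))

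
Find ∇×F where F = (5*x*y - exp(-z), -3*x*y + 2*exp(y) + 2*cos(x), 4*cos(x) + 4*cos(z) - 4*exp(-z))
(0, 4*sin(x) + exp(-z), -5*x - 3*y - 2*sin(x))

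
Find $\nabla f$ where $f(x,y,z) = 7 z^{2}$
(0, 0, 14*z)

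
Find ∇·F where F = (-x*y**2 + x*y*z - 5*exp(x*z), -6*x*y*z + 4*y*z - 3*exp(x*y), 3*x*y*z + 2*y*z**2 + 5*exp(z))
3*x*y - 6*x*z - 3*x*exp(x*y) - y**2 + 5*y*z - 5*z*exp(x*z) + 4*z + 5*exp(z)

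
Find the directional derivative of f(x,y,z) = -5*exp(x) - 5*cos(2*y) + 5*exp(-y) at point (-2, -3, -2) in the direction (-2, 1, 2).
5*(-exp(5) + 2 - 2*exp(2)*sin(6))*exp(-2)/3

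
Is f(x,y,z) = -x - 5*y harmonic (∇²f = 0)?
Yes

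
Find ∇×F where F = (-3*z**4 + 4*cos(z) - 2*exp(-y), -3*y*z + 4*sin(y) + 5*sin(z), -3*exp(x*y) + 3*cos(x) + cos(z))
(-3*x*exp(x*y) + 3*y - 5*cos(z), 3*y*exp(x*y) - 12*z**3 + 3*sin(x) - 4*sin(z), -2*exp(-y))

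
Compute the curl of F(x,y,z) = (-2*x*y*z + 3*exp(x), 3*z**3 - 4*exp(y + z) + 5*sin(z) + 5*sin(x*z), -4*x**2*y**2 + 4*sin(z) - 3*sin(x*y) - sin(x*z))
(-8*x**2*y - 3*x*cos(x*y) - 5*x*cos(x*z) - 9*z**2 + 4*exp(y + z) - 5*cos(z), 8*x*y**2 - 2*x*y + 3*y*cos(x*y) + z*cos(x*z), z*(2*x + 5*cos(x*z)))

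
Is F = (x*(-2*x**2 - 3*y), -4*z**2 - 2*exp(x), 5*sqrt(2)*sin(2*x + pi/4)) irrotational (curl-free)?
No, ∇×F = (8*z, -10*sqrt(2)*cos(2*x + pi/4), 3*x - 2*exp(x))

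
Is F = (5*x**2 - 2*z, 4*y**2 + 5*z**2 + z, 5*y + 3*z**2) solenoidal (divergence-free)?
No, ∇·F = 10*x + 8*y + 6*z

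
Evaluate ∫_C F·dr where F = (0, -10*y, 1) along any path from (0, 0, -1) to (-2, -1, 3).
-1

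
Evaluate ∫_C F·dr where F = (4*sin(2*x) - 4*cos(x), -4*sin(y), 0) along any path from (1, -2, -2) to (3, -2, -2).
-2*cos(6) + 2*cos(2) - 4*sin(3) + 4*sin(1)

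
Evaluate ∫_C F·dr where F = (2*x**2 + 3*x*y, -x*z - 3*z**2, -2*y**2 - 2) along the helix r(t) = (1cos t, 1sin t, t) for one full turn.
pi*(-18 - pi)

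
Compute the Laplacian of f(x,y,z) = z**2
2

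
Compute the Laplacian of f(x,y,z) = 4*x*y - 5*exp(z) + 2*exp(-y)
-5*exp(z) + 2*exp(-y)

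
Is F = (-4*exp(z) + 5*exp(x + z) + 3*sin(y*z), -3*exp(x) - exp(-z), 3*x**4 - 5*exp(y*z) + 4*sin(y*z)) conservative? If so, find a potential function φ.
No, ∇×F = (-5*z*exp(y*z) + 4*z*cos(y*z) - exp(-z), -12*x**3 + 3*y*cos(y*z) - 4*exp(z) + 5*exp(x + z), -3*z*cos(y*z) - 3*exp(x)) ≠ 0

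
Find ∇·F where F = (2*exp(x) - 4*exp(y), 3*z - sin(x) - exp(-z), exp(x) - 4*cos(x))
2*exp(x)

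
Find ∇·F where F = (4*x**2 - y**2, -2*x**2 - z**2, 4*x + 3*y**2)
8*x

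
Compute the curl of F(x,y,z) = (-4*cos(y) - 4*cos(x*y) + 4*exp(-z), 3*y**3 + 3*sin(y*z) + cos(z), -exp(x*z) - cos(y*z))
(-3*y*cos(y*z) + z*sin(y*z) + sin(z), z*exp(x*z) - 4*exp(-z), -4*x*sin(x*y) - 4*sin(y))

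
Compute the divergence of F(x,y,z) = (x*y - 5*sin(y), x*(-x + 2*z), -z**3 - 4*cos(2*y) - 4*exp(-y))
y - 3*z**2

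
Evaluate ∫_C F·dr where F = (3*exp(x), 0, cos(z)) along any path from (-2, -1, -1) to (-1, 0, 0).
-3*exp(-2) + sin(1) + 3*exp(-1)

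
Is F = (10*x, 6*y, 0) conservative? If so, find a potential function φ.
Yes, F is conservative. φ = 5*x**2 + 3*y**2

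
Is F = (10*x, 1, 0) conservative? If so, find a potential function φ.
Yes, F is conservative. φ = 5*x**2 + y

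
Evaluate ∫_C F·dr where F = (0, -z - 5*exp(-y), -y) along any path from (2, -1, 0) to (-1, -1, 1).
1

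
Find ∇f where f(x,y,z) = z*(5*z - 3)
(0, 0, 10*z - 3)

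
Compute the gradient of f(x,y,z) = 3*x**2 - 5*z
(6*x, 0, -5)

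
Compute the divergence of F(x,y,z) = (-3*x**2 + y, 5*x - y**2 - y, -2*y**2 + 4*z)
-6*x - 2*y + 3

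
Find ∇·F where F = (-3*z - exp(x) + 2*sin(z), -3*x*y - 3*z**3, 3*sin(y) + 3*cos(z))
-3*x - exp(x) - 3*sin(z)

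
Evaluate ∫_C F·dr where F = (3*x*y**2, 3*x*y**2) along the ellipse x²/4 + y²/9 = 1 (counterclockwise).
81*pi/2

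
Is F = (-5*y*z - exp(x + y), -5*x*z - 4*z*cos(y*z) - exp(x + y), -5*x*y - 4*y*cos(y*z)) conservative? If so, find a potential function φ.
Yes, F is conservative. φ = -5*x*y*z - exp(x + y) - 4*sin(y*z)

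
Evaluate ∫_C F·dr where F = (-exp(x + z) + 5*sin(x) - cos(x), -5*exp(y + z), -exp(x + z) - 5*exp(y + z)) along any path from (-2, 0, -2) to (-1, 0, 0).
-5 - 5*cos(1) + 5*cos(2) - sin(2) - exp(-1) + exp(-4) + 5*exp(-2) + sin(1)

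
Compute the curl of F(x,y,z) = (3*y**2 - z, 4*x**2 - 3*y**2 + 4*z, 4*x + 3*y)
(-1, -5, 8*x - 6*y)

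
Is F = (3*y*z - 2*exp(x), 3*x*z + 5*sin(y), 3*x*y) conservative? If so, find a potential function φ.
Yes, F is conservative. φ = 3*x*y*z - 2*exp(x) - 5*cos(y)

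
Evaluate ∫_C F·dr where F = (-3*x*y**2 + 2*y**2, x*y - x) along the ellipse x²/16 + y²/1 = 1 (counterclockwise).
-4*pi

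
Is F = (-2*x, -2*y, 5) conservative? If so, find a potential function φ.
Yes, F is conservative. φ = -x**2 - y**2 + 5*z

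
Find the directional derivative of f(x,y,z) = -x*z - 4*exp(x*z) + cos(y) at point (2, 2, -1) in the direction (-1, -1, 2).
sqrt(6)*(-5*exp(2) - 20 + exp(2)*sin(2))*exp(-2)/6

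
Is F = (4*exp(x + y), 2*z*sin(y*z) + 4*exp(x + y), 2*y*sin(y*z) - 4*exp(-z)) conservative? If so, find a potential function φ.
Yes, F is conservative. φ = 4*exp(x + y) - 2*cos(y*z) + 4*exp(-z)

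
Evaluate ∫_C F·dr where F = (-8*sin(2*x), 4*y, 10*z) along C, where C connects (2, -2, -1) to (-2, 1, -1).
-6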